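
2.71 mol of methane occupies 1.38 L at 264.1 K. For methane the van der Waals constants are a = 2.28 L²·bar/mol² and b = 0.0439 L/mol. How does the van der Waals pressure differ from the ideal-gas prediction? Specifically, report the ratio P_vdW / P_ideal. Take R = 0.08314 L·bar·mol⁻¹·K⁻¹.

Ideal: P_ideal = nRT/V = (2.71)(0.08314)(264.1)/1.38 = 43.1190 bar
vdW: P = nRT/(V − nb) − a n²/V² = 59.5042/1.26103 − 16.7445/1.90440 = 47.1870 − 8.79253 = 38.3945 bar
Ratio = 38.3945/43.1190 = 0.8904

P_vdW / P_ideal ≈ 0.8904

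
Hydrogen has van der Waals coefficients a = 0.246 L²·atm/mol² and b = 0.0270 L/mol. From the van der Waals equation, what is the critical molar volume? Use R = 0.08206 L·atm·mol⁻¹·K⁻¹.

V_m,c ≈ 0.08100 L/mol

For a van der Waals gas, V_m,c = 3b.
V_m,c = 3×0.0270 = 0.08100 L/mol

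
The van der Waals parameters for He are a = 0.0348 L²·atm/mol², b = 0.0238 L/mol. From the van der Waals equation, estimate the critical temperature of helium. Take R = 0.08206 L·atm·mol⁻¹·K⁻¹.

T_c ≈ 5.280 K

For a van der Waals gas, T_c = 8a/(27Rb).
T_c = 8×0.0348/(27×0.08206×0.0238) = 0.27840/0.052732 = 5.280 K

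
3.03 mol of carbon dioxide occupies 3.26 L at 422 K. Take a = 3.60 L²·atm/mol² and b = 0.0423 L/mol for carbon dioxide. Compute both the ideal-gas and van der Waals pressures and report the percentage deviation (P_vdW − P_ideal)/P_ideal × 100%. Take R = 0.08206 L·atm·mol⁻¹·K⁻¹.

-5.57 %

Ideal: P_ideal = nRT/V = (3.03)(0.08206)(422)/3.26 = 32.1861 atm
vdW: P = nRT/(V − nb) − a n²/V² = 104.927/3.13183 − 33.0512/10.6276 = 33.5034 − 3.10994 = 30.3935 atm
% deviation = (30.3935 − 32.1861)/32.1861 × 100% = -5.57%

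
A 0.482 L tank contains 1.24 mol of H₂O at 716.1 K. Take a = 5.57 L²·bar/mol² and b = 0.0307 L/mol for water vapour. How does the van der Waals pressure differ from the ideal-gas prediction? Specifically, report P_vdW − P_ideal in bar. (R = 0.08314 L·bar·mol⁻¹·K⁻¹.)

Ideal: P_ideal = nRT/V = (1.24)(0.08314)(716.1)/0.482 = 153.165 bar
vdW: P = nRT/(V − nb) − a n²/V² = 73.8253/0.443932 − 8.56443/0.232324 = 166.299 − 36.8642 = 129.435 bar
ΔP = 129.435 − 153.165 = -23.73 bar

ΔP ≈ -23.73 bar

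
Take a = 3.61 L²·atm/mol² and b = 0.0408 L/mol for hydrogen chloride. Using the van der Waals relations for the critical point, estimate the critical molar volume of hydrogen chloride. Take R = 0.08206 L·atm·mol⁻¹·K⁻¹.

For a van der Waals gas, V_m,c = 3b.
V_m,c = 3×0.0408 = 0.1224 L/mol

V_m,c ≈ 0.1224 L/mol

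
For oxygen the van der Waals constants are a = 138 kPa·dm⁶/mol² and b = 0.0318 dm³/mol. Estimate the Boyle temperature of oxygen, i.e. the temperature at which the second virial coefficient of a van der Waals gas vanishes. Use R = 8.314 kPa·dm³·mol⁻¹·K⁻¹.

T_B ≈ 522.0 K

For a van der Waals gas the second virial coefficient B₂ = b − a/(RT) vanishes at T_B = a/(Rb).
T_B = 138/(8.314×0.0318) = 138/0.26439 = 522.0 K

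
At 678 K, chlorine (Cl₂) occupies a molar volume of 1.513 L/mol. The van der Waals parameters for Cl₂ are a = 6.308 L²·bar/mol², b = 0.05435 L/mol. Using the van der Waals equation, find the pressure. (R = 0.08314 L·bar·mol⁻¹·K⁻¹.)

P ≈ 35.89 bar

P = RT/(V_m − b) − a/V_m²
RT/(V_m − b) = (0.08314)(678)/(1.513 − 0.05435) = 56.369/1.4587 = 38.643 bar
a/V_m² = 6.308/(1.513)² = 2.7556 bar
P = 38.643 − 2.7556 = 35.89 bar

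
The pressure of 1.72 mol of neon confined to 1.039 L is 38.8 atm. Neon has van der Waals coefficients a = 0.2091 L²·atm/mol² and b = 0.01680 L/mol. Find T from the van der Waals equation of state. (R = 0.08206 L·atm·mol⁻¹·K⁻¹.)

T = (P + a n²/V²)(V − nb)/(nR)
P + a n²/V² = 38.8 + (0.2091)(1.72)²/(1.039)² = 39.373 atm
V − nb = 1.039 − (1.72)(0.01680) = 1.0101 L
T = (39.373)(1.0101)/((1.72)(0.08206)) = 281.8 K

T ≈ 281.8 K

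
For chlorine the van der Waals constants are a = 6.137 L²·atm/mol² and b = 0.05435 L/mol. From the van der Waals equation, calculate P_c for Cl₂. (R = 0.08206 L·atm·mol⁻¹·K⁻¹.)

For a van der Waals gas, P_c = a/(27b²).
P_c = 6.137/(27×(0.05435)²) = 6.137/0.079756 = 76.95 atm

P_c ≈ 76.95 atm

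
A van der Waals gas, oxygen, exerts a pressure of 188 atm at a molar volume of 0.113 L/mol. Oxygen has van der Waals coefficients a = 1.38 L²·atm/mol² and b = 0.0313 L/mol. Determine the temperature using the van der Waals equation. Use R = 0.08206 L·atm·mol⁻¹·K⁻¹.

T ≈ 294.8 K

T = (P + a/V_m²)(V_m − b)/R
P + a/V_m² = 188 + 1.38/(0.113)² = 296.07 atm
V_m − b = 0.113 − 0.0313 = 0.081700 L/mol
T = (296.07)(0.081700)/0.08206 = 294.8 K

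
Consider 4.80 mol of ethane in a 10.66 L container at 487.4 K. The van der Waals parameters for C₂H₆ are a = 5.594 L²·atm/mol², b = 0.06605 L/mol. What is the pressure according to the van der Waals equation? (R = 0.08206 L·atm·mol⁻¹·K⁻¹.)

P = nRT/(V − nb) − a n²/V²
nRT/(V − nb) = (4.80)(0.08206)(487.4)/(10.66 − 4.80×0.06605) = 191.98/10.343 = 18.561 atm
a n²/V² = (5.594)(4.80)²/(10.66)² = 1.1342 atm
P = 18.561 − 1.1342 = 17.43 atm

P ≈ 17.43 atm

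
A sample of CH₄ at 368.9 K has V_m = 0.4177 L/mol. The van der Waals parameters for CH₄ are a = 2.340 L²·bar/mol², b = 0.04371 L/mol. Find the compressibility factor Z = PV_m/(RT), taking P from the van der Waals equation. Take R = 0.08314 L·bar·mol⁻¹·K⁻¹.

P = RT/(V_m − b) − a/V_m² = (0.08314)(368.9)/(0.4177 − 0.04371) − 2.340/(0.4177)²
  = 30.670/0.37399 − 13.412 = 82.008 − 13.412 = 68.596 bar
Z = PV_m/(RT) = (68.596)(0.4177)/((0.08314)(368.9)) = 28.653/30.670 = 0.9342

Z ≈ 0.9342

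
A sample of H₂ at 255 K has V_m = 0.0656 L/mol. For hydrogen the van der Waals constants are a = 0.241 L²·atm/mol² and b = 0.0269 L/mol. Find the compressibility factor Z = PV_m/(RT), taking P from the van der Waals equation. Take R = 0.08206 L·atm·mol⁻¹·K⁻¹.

P = RT/(V_m − b) − a/V_m² = (0.08206)(255)/(0.0656 − 0.0269) − 0.241/(0.0656)²
  = 20.925/0.038700 − 56.003 = 540.70 − 56.003 = 484.70 atm
Z = PV_m/(RT) = (484.70)(0.0656)/((0.08206)(255)) = 31.796/20.925 = 1.520

Z ≈ 1.520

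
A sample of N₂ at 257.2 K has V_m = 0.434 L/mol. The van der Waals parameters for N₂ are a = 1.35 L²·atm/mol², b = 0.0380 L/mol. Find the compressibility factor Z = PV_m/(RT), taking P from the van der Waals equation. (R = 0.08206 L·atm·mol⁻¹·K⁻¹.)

P = RT/(V_m − b) − a/V_m² = (0.08206)(257.2)/(0.434 − 0.0380) − 1.35/(0.434)²
  = 21.106/0.39600 − 7.1673 = 53.298 − 7.1673 = 46.131 atm
Z = PV_m/(RT) = (46.131)(0.434)/((0.08206)(257.2)) = 20.021/21.106 = 0.9486

Z ≈ 0.9486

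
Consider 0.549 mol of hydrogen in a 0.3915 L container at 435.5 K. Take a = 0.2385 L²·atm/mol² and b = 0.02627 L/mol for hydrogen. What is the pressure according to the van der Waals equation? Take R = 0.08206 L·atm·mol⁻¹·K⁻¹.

P = nRT/(V − nb) − a n²/V²
nRT/(V − nb) = (0.549)(0.08206)(435.5)/(0.3915 − 0.549×0.02627) = 19.620/0.37708 = 52.031 atm
a n²/V² = (0.2385)(0.549)²/(0.3915)² = 0.46900 atm
P = 52.031 − 0.46900 = 51.56 atm

P ≈ 51.56 atm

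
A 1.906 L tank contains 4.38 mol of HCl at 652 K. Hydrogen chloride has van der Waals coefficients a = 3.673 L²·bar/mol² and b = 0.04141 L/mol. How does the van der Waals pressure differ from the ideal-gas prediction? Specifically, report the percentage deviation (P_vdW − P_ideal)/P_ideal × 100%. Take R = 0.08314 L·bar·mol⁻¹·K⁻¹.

Ideal: P_ideal = nRT/V = (4.38)(0.08314)(652)/1.906 = 124.569 bar
vdW: P = nRT/(V − nb) − a n²/V² = 237.428/1.72462 − 70.4643/3.63284 = 137.670 − 19.3965 = 118.274 bar
% deviation = (118.274 − 124.569)/124.569 × 100% = -5.05%

-5.05 %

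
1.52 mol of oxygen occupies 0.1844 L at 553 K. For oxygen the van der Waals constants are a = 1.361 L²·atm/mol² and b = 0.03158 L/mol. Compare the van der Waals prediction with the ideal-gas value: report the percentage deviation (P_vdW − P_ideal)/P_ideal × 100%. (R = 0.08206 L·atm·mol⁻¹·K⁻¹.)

Ideal: P_ideal = nRT/V = (1.52)(0.08206)(553)/0.1844 = 374.058 atm
vdW: P = nRT/(V − nb) − a n²/V² = 68.9764/0.136398 − 3.14445/0.0340034 = 505.699 − 92.4746 = 413.224 atm
% deviation = (413.224 − 374.058)/374.058 × 100% = 10.47%

10.47 %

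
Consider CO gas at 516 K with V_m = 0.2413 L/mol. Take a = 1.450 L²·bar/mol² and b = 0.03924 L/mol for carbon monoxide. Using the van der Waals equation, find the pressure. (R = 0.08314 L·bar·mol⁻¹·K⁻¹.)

P = RT/(V_m − b) − a/V_m²
RT/(V_m − b) = (0.08314)(516)/(0.2413 − 0.03924) = 42.900/0.20206 = 212.31 bar
a/V_m² = 1.450/(0.2413)² = 24.903 bar
P = 212.31 − 24.903 = 187.4 bar

P ≈ 187.4 bar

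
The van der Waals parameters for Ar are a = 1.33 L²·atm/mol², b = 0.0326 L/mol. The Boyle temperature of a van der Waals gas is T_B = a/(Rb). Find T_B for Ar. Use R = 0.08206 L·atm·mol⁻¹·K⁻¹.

T_B ≈ 497.2 K

For a van der Waals gas the second virial coefficient B₂ = b − a/(RT) vanishes at T_B = a/(Rb).
T_B = 1.33/(0.08206×0.0326) = 1.33/0.0026752 = 497.2 K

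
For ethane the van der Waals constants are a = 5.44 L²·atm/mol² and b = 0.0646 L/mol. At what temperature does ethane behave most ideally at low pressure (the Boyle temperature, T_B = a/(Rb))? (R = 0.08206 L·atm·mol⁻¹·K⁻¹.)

For a van der Waals gas the second virial coefficient B₂ = b − a/(RT) vanishes at T_B = a/(Rb).
T_B = 5.44/(0.08206×0.0646) = 5.44/0.0053011 = 1026 K

T_B ≈ 1026 K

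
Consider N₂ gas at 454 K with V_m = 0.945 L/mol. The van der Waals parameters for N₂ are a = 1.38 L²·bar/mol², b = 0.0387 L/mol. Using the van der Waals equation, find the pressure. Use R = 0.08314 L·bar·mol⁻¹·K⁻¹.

P ≈ 40.10 bar

P = RT/(V_m − b) − a/V_m²
RT/(V_m − b) = (0.08314)(454)/(0.945 − 0.0387) = 37.746/0.90630 = 41.648 bar
a/V_m² = 1.38/(0.945)² = 1.5453 bar
P = 41.648 − 1.5453 = 40.10 bar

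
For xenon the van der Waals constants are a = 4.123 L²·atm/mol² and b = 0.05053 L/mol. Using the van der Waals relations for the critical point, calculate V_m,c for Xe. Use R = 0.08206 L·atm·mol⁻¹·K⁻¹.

For a van der Waals gas, V_m,c = 3b.
V_m,c = 3×0.05053 = 0.1516 L/mol

V_m,c ≈ 0.1516 L/mol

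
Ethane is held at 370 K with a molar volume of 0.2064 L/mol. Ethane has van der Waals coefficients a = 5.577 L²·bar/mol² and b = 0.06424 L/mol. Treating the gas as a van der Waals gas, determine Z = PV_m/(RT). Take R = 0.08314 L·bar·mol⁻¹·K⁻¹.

P = RT/(V_m − b) − a/V_m² = (0.08314)(370)/(0.2064 − 0.06424) − 5.577/(0.2064)²
  = 30.762/0.14216 − 130.91 = 216.39 − 130.91 = 85.48 bar
Z = PV_m/(RT) = (85.48)(0.2064)/((0.08314)(370)) = 17.643/30.762 = 0.5735

Z ≈ 0.5735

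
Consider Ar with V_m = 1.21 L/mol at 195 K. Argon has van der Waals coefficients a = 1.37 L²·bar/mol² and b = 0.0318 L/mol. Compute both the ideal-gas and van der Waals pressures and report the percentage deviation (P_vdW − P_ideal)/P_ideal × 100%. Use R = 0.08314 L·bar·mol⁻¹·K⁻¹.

Ideal: P_ideal = RT/V_m = (0.08314)(195)/1.21 = 13.3986 bar
vdW: P = RT/(V_m − b) − a/V_m² = 16.2123/1.17820 − 1.37/1.46410 = 13.7602 − 0.935728 = 12.8245 bar
% deviation = (12.8245 − 13.3986)/13.3986 × 100% = -4.28%

-4.28 %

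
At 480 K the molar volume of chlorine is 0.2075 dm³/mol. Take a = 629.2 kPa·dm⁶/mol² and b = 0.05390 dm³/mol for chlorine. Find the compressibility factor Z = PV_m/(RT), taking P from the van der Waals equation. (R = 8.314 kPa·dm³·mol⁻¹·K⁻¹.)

P = RT/(V_m − b) − a/V_m² = (8.314)(480)/(0.2075 − 0.05390) − 629.2/(0.2075)²
  = 3990.7/0.15360 − 14613 = 25981 − 14613 = 11368 kPa
Z = PV_m/(RT) = (11368)(0.2075)/((8.314)(480)) = 2358.9/3990.7 = 0.5911

Z ≈ 0.5911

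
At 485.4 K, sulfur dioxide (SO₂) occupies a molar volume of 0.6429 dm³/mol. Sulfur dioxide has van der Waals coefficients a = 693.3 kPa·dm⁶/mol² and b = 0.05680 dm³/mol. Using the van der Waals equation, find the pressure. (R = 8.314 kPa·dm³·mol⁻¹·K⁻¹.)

P = RT/(V_m − b) − a/V_m²
RT/(V_m − b) = (8.314)(485.4)/(0.6429 − 0.05680) = 4035.6/0.58610 = 6885.5 kPa
a/V_m² = 693.3/(0.6429)² = 1677.4 kPa
P = 6885.5 − 1677.4 = 5208 kPa

P ≈ 5208 kPa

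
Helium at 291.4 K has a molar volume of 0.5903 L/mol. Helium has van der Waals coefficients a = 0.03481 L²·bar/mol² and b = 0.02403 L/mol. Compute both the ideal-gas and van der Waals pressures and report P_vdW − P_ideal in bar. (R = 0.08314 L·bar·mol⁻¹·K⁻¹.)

Ideal: P_ideal = RT/V_m = (0.08314)(291.4)/0.5903 = 41.0418 bar
vdW: P = RT/(V_m − b) − a/V_m² = 24.2270/0.566270 − 0.03481/0.348454 = 42.7835 − 0.0998984 = 42.6836 bar
ΔP = 42.6836 − 41.0418 = 1.642 bar

ΔP ≈ 1.642 bar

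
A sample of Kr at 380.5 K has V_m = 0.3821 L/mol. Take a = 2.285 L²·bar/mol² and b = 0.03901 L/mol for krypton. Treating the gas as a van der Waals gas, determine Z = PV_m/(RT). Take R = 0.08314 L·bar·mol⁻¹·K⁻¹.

P = RT/(V_m − b) − a/V_m² = (0.08314)(380.5)/(0.3821 − 0.03901) − 2.285/(0.3821)²
  = 31.635/0.34309 − 15.651 = 92.206 − 15.651 = 76.555 bar
Z = PV_m/(RT) = (76.555)(0.3821)/((0.08314)(380.5)) = 29.252/31.635 = 0.9247

Z ≈ 0.9247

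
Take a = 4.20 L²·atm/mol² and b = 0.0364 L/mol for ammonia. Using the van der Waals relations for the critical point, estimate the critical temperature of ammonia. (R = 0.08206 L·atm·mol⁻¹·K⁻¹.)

T_c ≈ 416.6 K

For a van der Waals gas, T_c = 8a/(27Rb).
T_c = 8×4.20/(27×0.08206×0.0364) = 33.600/0.080649 = 416.6 K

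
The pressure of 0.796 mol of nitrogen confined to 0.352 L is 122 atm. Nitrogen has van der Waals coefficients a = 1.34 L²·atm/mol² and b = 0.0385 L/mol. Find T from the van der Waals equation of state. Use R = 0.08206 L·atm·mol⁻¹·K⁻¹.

T ≈ 633.9 K

T = (P + a n²/V²)(V − nb)/(nR)
P + a n²/V² = 122 + (1.34)(0.796)²/(0.352)² = 128.85 atm
V − nb = 0.352 − (0.796)(0.0385) = 0.32135 L
T = (128.85)(0.32135)/((0.796)(0.08206)) = 633.9 K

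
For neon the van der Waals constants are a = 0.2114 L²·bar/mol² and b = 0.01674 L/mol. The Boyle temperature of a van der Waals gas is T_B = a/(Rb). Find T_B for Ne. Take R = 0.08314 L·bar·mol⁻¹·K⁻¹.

For a van der Waals gas the second virial coefficient B₂ = b − a/(RT) vanishes at T_B = a/(Rb).
T_B = 0.2114/(0.08314×0.01674) = 0.2114/0.0013918 = 151.9 K

T_B ≈ 151.9 K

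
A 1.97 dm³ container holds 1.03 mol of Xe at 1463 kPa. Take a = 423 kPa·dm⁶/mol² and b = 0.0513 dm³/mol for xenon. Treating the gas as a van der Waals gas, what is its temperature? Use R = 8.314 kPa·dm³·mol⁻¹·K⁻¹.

T = (P + a n²/V²)(V − nb)/(nR)
P + a n²/V² = 1463 + (423)(1.03)²/(1.97)² = 1578.6 kPa
V − nb = 1.97 − (1.03)(0.0513) = 1.9172 dm³
T = (1578.6)(1.9172)/((1.03)(8.314)) = 353.4 K

T ≈ 353.4 K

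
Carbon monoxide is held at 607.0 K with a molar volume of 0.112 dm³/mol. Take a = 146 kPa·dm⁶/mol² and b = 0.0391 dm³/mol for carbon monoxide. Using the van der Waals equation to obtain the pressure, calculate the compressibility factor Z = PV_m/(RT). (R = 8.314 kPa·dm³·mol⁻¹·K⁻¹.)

Z ≈ 1.278

P = RT/(V_m − b) − a/V_m² = (8.314)(607.0)/(0.112 − 0.0391) − 146/(0.112)²
  = 5046.6/0.072900 − 11639 = 69226 − 11639 = 57587 kPa
Z = PV_m/(RT) = (57587)(0.112)/((8.314)(607.0)) = 6449.7/5046.6 = 1.278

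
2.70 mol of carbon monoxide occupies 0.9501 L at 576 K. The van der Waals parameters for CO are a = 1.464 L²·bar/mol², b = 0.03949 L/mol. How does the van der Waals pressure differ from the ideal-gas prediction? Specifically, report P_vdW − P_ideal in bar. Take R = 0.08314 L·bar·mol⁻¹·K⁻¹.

Ideal: P_ideal = nRT/V = (2.70)(0.08314)(576)/0.9501 = 136.090 bar
vdW: P = nRT/(V − nb) − a n²/V² = 129.299/0.843477 − 10.6726/0.902690 = 153.293 − 11.8231 = 141.470 bar
ΔP = 141.470 − 136.090 = 5.38 bar

ΔP ≈ 5.38 bar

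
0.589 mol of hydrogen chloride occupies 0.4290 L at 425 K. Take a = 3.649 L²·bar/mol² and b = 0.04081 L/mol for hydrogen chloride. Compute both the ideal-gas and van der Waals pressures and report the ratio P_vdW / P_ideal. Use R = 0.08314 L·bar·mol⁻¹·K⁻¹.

P_vdW / P_ideal ≈ 0.9176

Ideal: P_ideal = nRT/V = (0.589)(0.08314)(425)/0.4290 = 48.5129 bar
vdW: P = nRT/(V − nb) − a n²/V² = 20.8120/0.404963 − 1.26591/0.184041 = 51.3923 − 6.87841 = 44.5139 bar
Ratio = 44.5139/48.5129 = 0.9176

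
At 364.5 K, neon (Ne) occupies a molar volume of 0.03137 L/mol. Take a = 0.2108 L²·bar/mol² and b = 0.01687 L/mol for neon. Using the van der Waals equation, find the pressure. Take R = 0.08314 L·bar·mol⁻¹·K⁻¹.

P ≈ 1876 bar

P = RT/(V_m − b) − a/V_m²
RT/(V_m − b) = (0.08314)(364.5)/(0.03137 − 0.01687) = 30.305/0.014500 = 2090.0 bar
a/V_m² = 0.2108/(0.03137)² = 214.21 bar
P = 2090.0 − 214.21 = 1876 bar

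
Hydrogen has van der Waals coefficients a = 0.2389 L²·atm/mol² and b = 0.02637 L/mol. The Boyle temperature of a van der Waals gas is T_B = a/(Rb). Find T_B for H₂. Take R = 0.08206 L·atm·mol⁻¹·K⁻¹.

T_B ≈ 110.4 K

For a van der Waals gas the second virial coefficient B₂ = b − a/(RT) vanishes at T_B = a/(Rb).
T_B = 0.2389/(0.08206×0.02637) = 0.2389/0.0021639 = 110.4 K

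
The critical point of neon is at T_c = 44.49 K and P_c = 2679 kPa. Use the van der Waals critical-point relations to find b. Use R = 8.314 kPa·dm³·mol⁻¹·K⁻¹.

From T_c = 8a/(27Rb) and P_c = a/(27b²): b = R T_c/(8 P_c).
b = (8.314)(44.49)/(8×2679) = 369.89/21432 = 0.01726 dm³/mol

b ≈ 0.01726 dm³/mol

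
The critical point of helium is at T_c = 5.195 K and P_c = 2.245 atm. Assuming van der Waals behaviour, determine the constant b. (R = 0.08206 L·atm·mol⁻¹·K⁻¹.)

b ≈ 0.02374 L/mol

From T_c = 8a/(27Rb) and P_c = a/(27b²): b = R T_c/(8 P_c).
b = (0.08206)(5.195)/(8×2.245) = 0.42630/17.960 = 0.02374 L/mol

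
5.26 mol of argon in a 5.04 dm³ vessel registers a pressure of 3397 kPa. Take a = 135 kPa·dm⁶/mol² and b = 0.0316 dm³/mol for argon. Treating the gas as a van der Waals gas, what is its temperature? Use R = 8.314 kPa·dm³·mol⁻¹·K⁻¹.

T ≈ 395.0 K

T = (P + a n²/V²)(V − nb)/(nR)
P + a n²/V² = 3397 + (135)(5.26)²/(5.04)² = 3544.0 kPa
V − nb = 5.04 − (5.26)(0.0316) = 4.8738 dm³
T = (3544.0)(4.8738)/((5.26)(8.314)) = 395.0 K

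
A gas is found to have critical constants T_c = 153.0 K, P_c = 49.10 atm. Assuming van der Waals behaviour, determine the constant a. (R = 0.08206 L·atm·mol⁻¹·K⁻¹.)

a ≈ 1.354 L²·atm/mol²

From T_c = 8a/(27Rb) and P_c = a/(27b²): a = 27 R² T_c²/(64 P_c).
a = 27×(0.08206)²×(153.0)²/(64×49.10) = 4256.1/3142.4 = 1.354 L²·atm/mol²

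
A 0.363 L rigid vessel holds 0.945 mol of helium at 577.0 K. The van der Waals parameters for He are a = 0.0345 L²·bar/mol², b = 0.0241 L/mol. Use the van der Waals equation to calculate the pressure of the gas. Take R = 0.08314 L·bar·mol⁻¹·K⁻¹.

P = nRT/(V − nb) − a n²/V²
nRT/(V − nb) = (0.945)(0.08314)(577.0)/(0.363 − 0.945×0.0241) = 45.333/0.34023 = 133.24 bar
a n²/V² = (0.0345)(0.945)²/(0.363)² = 0.23381 bar
P = 133.24 − 0.23381 = 133.0 bar

P ≈ 133.0 bar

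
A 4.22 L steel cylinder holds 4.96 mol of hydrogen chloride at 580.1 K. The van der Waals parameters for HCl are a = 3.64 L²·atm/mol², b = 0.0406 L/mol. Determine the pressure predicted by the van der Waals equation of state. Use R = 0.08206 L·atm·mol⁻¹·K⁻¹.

P = nRT/(V − nb) − a n²/V²
nRT/(V − nb) = (4.96)(0.08206)(580.1)/(4.22 − 4.96×0.0406) = 236.11/4.0186 = 58.754 atm
a n²/V² = (3.64)(4.96)²/(4.22)² = 5.0285 atm
P = 58.754 − 5.0285 = 53.73 atm

P ≈ 53.73 atm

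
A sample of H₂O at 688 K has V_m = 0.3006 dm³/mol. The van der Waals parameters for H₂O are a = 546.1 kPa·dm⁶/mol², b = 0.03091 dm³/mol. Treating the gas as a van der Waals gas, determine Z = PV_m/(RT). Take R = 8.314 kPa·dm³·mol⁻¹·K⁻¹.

P = RT/(V_m − b) − a/V_m² = (8.314)(688)/(0.3006 − 0.03091) − 546.1/(0.3006)²
  = 5720.0/0.26969 − 6043.6 = 21210 − 6043.6 = 15166 kPa
Z = PV_m/(RT) = (15166)(0.3006)/((8.314)(688)) = 4558.9/5720.0 = 0.7970

Z ≈ 0.7970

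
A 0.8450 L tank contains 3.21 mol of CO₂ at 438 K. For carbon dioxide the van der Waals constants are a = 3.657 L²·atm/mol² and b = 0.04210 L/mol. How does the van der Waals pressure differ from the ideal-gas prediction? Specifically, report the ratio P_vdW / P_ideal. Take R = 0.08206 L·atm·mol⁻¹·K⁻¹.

Ideal: P_ideal = nRT/V = (3.21)(0.08206)(438)/0.8450 = 136.538 atm
vdW: P = nRT/(V − nb) − a n²/V² = 115.375/0.709859 − 37.6821/0.714025 = 162.532 − 52.7742 = 109.758 atm
Ratio = 109.758/136.538 = 0.8039

P_vdW / P_ideal ≈ 0.8039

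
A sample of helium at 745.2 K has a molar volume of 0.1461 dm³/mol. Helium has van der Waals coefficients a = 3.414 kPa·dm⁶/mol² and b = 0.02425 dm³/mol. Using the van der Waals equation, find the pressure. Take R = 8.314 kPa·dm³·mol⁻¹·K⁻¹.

P = RT/(V_m − b) − a/V_m²
RT/(V_m − b) = (8.314)(745.2)/(0.1461 − 0.02425) = 6195.6/0.12185 = 50846 kPa
a/V_m² = 3.414/(0.1461)² = 159.94 kPa
P = 50846 − 159.94 = 50686 kPa

P ≈ 50686 kPa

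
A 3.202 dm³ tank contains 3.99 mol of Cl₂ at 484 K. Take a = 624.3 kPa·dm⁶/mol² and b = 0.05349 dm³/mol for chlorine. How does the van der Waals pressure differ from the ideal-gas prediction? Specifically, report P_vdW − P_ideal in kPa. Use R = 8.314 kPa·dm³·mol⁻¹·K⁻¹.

ΔP ≈ -611.3 kPa

Ideal: P_ideal = nRT/V = (3.99)(8.314)(484)/3.202 = 5014.26 kPa
vdW: P = nRT/(V − nb) − a n²/V² = 16055.7/2.98857 − 9938.92/10.2528 = 5372.37 − 969.386 = 4402.98 kPa
ΔP = 4402.98 − 5014.26 = -611.3 kPa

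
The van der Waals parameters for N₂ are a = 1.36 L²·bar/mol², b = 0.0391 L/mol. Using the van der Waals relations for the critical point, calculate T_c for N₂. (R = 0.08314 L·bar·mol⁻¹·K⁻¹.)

T_c ≈ 124.0 K

For a van der Waals gas, T_c = 8a/(27Rb).
T_c = 8×1.36/(27×0.08314×0.0391) = 10.880/0.087771 = 124.0 K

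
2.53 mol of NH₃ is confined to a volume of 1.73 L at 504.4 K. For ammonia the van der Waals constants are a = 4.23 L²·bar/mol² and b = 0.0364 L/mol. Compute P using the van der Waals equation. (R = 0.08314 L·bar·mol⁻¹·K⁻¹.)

P ≈ 55.73 bar

P = nRT/(V − nb) − a n²/V²
nRT/(V − nb) = (2.53)(0.08314)(504.4)/(1.73 − 2.53×0.0364) = 106.10/1.6379 = 64.778 bar
a n²/V² = (4.23)(2.53)²/(1.73)² = 9.0467 bar
P = 64.778 − 9.0467 = 55.73 bar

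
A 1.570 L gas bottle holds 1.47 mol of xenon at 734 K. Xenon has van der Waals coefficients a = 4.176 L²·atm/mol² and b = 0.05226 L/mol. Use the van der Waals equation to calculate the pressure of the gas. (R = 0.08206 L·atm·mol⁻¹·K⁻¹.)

P = nRT/(V − nb) − a n²/V²
nRT/(V − nb) = (1.47)(0.08206)(734)/(1.570 − 1.47×0.05226) = 88.541/1.4932 = 59.296 atm
a n²/V² = (4.176)(1.47)²/(1.570)² = 3.6610 atm
P = 59.296 − 3.6610 = 55.64 atm

P ≈ 55.64 atm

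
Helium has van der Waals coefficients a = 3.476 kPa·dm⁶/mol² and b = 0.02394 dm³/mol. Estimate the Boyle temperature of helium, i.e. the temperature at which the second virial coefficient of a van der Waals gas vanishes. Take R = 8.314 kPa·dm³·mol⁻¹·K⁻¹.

For a van der Waals gas the second virial coefficient B₂ = b − a/(RT) vanishes at T_B = a/(Rb).
T_B = 3.476/(8.314×0.02394) = 3.476/0.19904 = 17.46 K

T_B ≈ 17.46 K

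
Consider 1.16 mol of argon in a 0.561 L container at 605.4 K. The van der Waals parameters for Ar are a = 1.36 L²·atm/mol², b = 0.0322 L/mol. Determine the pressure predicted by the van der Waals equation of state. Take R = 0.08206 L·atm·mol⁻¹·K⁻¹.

P ≈ 104.2 atm

P = nRT/(V − nb) − a n²/V²
nRT/(V − nb) = (1.16)(0.08206)(605.4)/(0.561 − 1.16×0.0322) = 57.628/0.52365 = 110.05 atm
a n²/V² = (1.36)(1.16)²/(0.561)² = 5.8147 atm
P = 110.05 − 5.8147 = 104.2 atm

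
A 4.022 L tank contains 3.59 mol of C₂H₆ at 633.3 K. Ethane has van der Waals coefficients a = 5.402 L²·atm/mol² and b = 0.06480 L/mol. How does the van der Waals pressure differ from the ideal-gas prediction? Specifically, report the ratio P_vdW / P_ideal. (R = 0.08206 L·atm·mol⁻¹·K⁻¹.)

P_vdW / P_ideal ≈ 0.9686

Ideal: P_ideal = nRT/V = (3.59)(0.08206)(633.3)/4.022 = 46.3867 atm
vdW: P = nRT/(V − nb) − a n²/V² = 186.567/3.78937 − 69.6215/16.1765 = 49.2343 − 4.30387 = 44.9304 atm
Ratio = 44.9304/46.3867 = 0.9686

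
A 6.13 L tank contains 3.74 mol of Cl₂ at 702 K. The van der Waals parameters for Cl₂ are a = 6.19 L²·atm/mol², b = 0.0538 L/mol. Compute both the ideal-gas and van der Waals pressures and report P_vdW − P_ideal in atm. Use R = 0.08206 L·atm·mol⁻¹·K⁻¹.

ΔP ≈ -1.111 atm

Ideal: P_ideal = nRT/V = (3.74)(0.08206)(702)/6.13 = 35.1463 atm
vdW: P = nRT/(V − nb) − a n²/V² = 215.447/5.92879 − 86.5832/37.5769 = 36.3391 − 2.30416 = 34.0349 atm
ΔP = 34.0349 − 35.1463 = -1.111 atm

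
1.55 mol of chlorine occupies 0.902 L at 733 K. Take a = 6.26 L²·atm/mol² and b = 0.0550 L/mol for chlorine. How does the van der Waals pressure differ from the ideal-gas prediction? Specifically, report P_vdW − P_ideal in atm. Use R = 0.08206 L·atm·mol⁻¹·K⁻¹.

Ideal: P_ideal = nRT/V = (1.55)(0.08206)(733)/0.902 = 103.362 atm
vdW: P = nRT/(V − nb) − a n²/V² = 93.2325/0.816750 − 15.0397/0.813604 = 114.151 − 18.4853 = 95.666 atm
ΔP = 95.666 − 103.362 = -7.70 atm

ΔP ≈ -7.70 atm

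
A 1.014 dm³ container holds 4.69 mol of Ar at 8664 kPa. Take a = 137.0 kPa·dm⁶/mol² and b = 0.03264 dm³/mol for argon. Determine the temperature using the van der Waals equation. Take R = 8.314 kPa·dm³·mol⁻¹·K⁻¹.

T = (P + a n²/V²)(V − nb)/(nR)
P + a n²/V² = 8664 + (137.0)(4.69)²/(1.014)² = 11595 kPa
V − nb = 1.014 − (4.69)(0.03264) = 0.86092 dm³
T = (11595)(0.86092)/((4.69)(8.314)) = 256.0 K

T ≈ 256.0 K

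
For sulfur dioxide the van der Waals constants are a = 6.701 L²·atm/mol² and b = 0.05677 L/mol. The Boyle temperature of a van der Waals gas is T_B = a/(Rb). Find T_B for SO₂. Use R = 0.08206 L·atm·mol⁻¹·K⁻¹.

T_B ≈ 1438 K

For a van der Waals gas the second virial coefficient B₂ = b − a/(RT) vanishes at T_B = a/(Rb).
T_B = 6.701/(0.08206×0.05677) = 6.701/0.0046585 = 1438 K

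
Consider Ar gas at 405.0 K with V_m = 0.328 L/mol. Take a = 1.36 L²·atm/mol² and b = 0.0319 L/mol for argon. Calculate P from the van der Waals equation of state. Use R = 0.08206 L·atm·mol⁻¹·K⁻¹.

P = RT/(V_m − b) − a/V_m²
RT/(V_m − b) = (0.08206)(405.0)/(0.328 − 0.0319) = 33.234/0.29610 = 112.24 atm
a/V_m² = 1.36/(0.328)² = 12.641 atm
P = 112.24 − 12.641 = 99.60 atm

P ≈ 99.60 atm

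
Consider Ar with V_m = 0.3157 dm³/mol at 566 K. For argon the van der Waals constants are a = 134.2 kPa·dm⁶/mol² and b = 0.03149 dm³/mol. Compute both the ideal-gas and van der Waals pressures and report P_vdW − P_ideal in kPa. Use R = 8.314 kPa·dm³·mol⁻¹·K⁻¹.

ΔP ≈ 305 kPa

Ideal: P_ideal = RT/V_m = (8.314)(566)/0.3157 = 14905.7 kPa
vdW: P = RT/(V_m − b) − a/V_m² = 4705.72/0.284210 − 134.2/0.0996665 = 16557.2 − 1346.49 = 15210.7 kPa
ΔP = 15210.7 − 14905.7 = 305 kPa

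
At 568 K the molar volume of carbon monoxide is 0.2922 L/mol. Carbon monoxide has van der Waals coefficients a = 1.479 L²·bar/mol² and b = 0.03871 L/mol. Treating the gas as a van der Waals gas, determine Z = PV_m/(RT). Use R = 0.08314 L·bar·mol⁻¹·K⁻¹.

Z ≈ 1.046

P = RT/(V_m − b) − a/V_m² = (0.08314)(568)/(0.2922 − 0.03871) − 1.479/(0.2922)²
  = 47.224/0.25349 − 17.322 = 186.30 − 17.322 = 168.98 bar
Z = PV_m/(RT) = (168.98)(0.2922)/((0.08314)(568)) = 49.376/47.224 = 1.046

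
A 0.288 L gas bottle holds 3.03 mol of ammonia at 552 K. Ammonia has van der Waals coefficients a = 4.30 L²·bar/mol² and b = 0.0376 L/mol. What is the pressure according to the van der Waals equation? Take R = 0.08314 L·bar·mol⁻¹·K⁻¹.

P = nRT/(V − nb) − a n²/V²
nRT/(V − nb) = (3.03)(0.08314)(552)/(0.288 − 3.03×0.0376) = 139.06/0.17407 = 798.87 bar
a n²/V² = (4.30)(3.03)²/(0.288)² = 475.96 bar
P = 798.87 − 475.96 = 322.9 bar

P ≈ 322.9 bar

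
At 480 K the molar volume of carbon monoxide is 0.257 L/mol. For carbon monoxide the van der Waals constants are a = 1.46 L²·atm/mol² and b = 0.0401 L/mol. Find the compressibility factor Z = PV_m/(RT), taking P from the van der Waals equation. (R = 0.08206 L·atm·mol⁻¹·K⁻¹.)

Z ≈ 1.041

P = RT/(V_m − b) − a/V_m² = (0.08206)(480)/(0.257 − 0.0401) − 1.46/(0.257)²
  = 39.389/0.21690 − 22.105 = 181.60 − 22.105 = 159.50 atm
Z = PV_m/(RT) = (159.50)(0.257)/((0.08206)(480)) = 40.992/39.389 = 1.041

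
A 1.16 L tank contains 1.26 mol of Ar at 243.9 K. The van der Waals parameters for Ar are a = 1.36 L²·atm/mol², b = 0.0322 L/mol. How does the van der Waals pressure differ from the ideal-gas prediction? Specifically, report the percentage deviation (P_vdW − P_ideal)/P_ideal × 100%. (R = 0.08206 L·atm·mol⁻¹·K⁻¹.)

-3.76 %

Ideal: P_ideal = nRT/V = (1.26)(0.08206)(243.9)/1.16 = 21.7398 atm
vdW: P = nRT/(V − nb) − a n²/V² = 25.2182/1.11943 − 2.15914/1.34560 = 22.5277 − 1.60459 = 20.9231 atm
% deviation = (20.9231 − 21.7398)/21.7398 × 100% = -3.76%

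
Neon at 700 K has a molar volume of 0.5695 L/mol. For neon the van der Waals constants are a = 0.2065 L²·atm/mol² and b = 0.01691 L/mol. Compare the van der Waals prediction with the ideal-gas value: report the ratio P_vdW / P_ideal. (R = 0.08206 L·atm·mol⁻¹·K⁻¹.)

Ideal: P_ideal = RT/V_m = (0.08206)(700)/0.5695 = 100.864 atm
vdW: P = RT/(V_m − b) − a/V_m² = 57.4420/0.552590 − 0.2065/0.324330 = 103.950 − 0.636697 = 103.313 atm
Ratio = 103.313/100.864 = 1.024

P_vdW / P_ideal ≈ 1.024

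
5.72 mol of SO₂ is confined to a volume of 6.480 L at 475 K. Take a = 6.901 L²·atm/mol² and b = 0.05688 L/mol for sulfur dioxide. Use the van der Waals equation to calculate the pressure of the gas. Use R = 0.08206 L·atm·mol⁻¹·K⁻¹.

P ≈ 30.85 atm

P = nRT/(V − nb) − a n²/V²
nRT/(V − nb) = (5.72)(0.08206)(475)/(6.480 − 5.72×0.05688) = 222.96/6.1546 = 36.227 atm
a n²/V² = (6.901)(5.72)²/(6.480)² = 5.3772 atm
P = 36.227 − 5.3772 = 30.85 atm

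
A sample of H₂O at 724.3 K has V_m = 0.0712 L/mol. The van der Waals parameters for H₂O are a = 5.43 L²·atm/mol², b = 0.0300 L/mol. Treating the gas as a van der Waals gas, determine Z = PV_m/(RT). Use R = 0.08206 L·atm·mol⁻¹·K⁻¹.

Z ≈ 0.4450

P = RT/(V_m − b) − a/V_m² = (0.08206)(724.3)/(0.0712 − 0.0300) − 5.43/(0.0712)²
  = 59.436/0.041200 − 1071.1 = 1442.6 − 1071.1 = 371.5 atm
Z = PV_m/(RT) = (371.5)(0.0712)/((0.08206)(724.3)) = 26.451/59.436 = 0.4450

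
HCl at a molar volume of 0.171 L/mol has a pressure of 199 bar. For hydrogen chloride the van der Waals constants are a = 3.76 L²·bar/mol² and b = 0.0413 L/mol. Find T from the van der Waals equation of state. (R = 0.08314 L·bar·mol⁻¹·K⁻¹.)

T = (P + a/V_m²)(V_m − b)/R
P + a/V_m² = 199 + 3.76/(0.171)² = 327.59 bar
V_m − b = 0.171 − 0.0413 = 0.12970 L/mol
T = (327.59)(0.12970)/0.08314 = 511.0 K

T ≈ 511.0 K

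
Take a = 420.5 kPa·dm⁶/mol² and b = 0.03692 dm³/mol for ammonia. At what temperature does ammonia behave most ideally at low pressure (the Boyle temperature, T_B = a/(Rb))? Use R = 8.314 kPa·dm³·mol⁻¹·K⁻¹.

T_B ≈ 1370 K

For a van der Waals gas the second virial coefficient B₂ = b − a/(RT) vanishes at T_B = a/(Rb).
T_B = 420.5/(8.314×0.03692) = 420.5/0.30695 = 1370 K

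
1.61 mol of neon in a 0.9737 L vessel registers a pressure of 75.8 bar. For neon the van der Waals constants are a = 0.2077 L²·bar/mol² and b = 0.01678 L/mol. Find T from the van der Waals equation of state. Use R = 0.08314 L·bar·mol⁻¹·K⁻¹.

T ≈ 540.1 K

T = (P + a n²/V²)(V − nb)/(nR)
P + a n²/V² = 75.8 + (0.2077)(1.61)²/(0.9737)² = 76.368 bar
V − nb = 0.9737 − (1.61)(0.01678) = 0.94668 L
T = (76.368)(0.94668)/((1.61)(0.08314)) = 540.1 K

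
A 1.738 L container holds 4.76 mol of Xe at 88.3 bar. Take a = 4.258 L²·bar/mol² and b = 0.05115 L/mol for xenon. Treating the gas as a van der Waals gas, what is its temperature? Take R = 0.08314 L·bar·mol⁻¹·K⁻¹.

T = (P + a n²/V²)(V − nb)/(nR)
P + a n²/V² = 88.3 + (4.258)(4.76)²/(1.738)² = 120.24 bar
V − nb = 1.738 − (4.76)(0.05115) = 1.4945 L
T = (120.24)(1.4945)/((4.76)(0.08314)) = 454.1 K

T ≈ 454.1 K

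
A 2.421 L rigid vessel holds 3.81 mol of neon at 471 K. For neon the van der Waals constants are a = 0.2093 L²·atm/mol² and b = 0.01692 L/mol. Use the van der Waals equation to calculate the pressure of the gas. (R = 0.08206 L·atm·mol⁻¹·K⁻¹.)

P ≈ 61.97 atm

P = nRT/(V − nb) − a n²/V²
nRT/(V − nb) = (3.81)(0.08206)(471)/(2.421 − 3.81×0.01692) = 147.26/2.3565 = 62.491 atm
a n²/V² = (0.2093)(3.81)²/(2.421)² = 0.51836 atm
P = 62.491 − 0.51836 = 61.97 atm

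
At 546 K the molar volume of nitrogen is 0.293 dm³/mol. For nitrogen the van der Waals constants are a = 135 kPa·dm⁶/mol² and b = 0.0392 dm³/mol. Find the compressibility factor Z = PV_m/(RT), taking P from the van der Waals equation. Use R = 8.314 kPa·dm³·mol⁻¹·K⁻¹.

Z ≈ 1.053

P = RT/(V_m − b) − a/V_m² = (8.314)(546)/(0.293 − 0.0392) − 135/(0.293)²
  = 4539.4/0.25380 − 1572.5 = 17886 − 1572.5 = 16314 kPa
Z = PV_m/(RT) = (16314)(0.293)/((8.314)(546)) = 4780.0/4539.4 = 1.053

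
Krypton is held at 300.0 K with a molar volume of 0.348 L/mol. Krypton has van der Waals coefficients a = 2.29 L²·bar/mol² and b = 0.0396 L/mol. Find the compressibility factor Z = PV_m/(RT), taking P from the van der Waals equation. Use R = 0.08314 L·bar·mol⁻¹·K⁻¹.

Z ≈ 0.8646

P = RT/(V_m − b) − a/V_m² = (0.08314)(300.0)/(0.348 − 0.0396) − 2.29/(0.348)²
  = 24.942/0.30840 − 18.909 = 80.875 − 18.909 = 61.966 bar
Z = PV_m/(RT) = (61.966)(0.348)/((0.08314)(300.0)) = 21.564/24.942 = 0.8646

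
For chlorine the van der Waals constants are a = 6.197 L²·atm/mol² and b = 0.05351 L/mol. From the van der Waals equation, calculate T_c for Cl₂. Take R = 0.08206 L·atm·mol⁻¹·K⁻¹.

T_c ≈ 418.2 K

For a van der Waals gas, T_c = 8a/(27Rb).
T_c = 8×6.197/(27×0.08206×0.05351) = 49.576/0.11856 = 418.2 K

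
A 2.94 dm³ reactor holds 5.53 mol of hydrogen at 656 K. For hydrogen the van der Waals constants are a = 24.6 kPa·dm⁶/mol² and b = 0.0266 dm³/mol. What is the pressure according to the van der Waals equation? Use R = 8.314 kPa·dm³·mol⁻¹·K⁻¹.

P ≈ 10712 kPa

P = nRT/(V − nb) − a n²/V²
nRT/(V − nb) = (5.53)(8.314)(656)/(2.94 − 5.53×0.0266) = 30161/2.7929 = 10799 kPa
a n²/V² = (24.6)(5.53)²/(2.94)² = 87.034 kPa
P = 10799 − 87.034 = 10712 kPa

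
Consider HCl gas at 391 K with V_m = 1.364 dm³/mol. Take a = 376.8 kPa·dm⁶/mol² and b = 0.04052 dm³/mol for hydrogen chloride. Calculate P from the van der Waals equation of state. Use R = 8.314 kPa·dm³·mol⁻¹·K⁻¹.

P ≈ 2254 kPa

P = RT/(V_m − b) − a/V_m²
RT/(V_m − b) = (8.314)(391)/(1.364 − 0.04052) = 3250.8/1.3235 = 2456.2 kPa
a/V_m² = 376.8/(1.364)² = 202.53 kPa
P = 2456.2 − 202.53 = 2254 kPa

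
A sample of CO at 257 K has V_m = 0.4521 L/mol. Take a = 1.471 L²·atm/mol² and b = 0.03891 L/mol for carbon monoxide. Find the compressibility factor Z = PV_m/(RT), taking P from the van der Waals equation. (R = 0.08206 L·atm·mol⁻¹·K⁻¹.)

P = RT/(V_m − b) − a/V_m² = (0.08206)(257)/(0.4521 − 0.03891) − 1.471/(0.4521)²
  = 21.089/0.41319 − 7.1969 = 51.039 − 7.1969 = 43.842 atm
Z = PV_m/(RT) = (43.842)(0.4521)/((0.08206)(257)) = 19.821/21.089 = 0.9399

Z ≈ 0.9399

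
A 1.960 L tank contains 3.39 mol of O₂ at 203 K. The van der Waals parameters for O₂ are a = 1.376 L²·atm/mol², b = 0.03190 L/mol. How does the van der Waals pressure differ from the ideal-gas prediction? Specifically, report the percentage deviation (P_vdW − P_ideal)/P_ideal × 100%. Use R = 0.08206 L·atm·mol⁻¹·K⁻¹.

Ideal: P_ideal = nRT/V = (3.39)(0.08206)(203)/1.960 = 28.8119 atm
vdW: P = nRT/(V − nb) − a n²/V² = 56.4712/1.85186 − 15.8131/3.84160 = 30.4943 − 4.11628 = 26.3780 atm
% deviation = (26.3780 − 28.8119)/28.8119 × 100% = -8.45%

-8.45 %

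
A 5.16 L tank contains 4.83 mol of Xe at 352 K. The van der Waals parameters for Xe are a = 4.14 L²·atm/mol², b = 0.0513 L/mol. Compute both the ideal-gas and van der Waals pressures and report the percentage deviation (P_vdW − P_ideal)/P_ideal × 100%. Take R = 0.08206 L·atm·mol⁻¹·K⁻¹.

Ideal: P_ideal = nRT/V = (4.83)(0.08206)(352)/5.16 = 27.0378 atm
vdW: P = nRT/(V − nb) − a n²/V² = 139.515/4.91222 − 96.5816/26.6256 = 28.4016 − 3.62740 = 24.7742 atm
% deviation = (24.7742 − 27.0378)/27.0378 × 100% = -8.37%

-8.37 %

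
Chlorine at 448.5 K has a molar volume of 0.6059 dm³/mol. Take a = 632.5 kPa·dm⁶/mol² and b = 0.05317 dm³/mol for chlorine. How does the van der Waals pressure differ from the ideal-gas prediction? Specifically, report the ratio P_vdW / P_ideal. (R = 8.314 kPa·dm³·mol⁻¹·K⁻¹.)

Ideal: P_ideal = RT/V_m = (8.314)(448.5)/0.6059 = 6154.20 kPa
vdW: P = RT/(V_m − b) − a/V_m² = 3728.83/0.552730 − 632.5/0.367115 = 6746.21 − 1722.89 = 5023.32 kPa
Ratio = 5023.32/6154.20 = 0.8162

P_vdW / P_ideal ≈ 0.8162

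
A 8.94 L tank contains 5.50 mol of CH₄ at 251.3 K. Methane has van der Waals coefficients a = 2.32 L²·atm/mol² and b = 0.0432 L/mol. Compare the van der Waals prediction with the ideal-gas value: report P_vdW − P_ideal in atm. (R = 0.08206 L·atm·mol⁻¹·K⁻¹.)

Ideal: P_ideal = nRT/V = (5.50)(0.08206)(251.3)/8.94 = 12.6867 atm
vdW: P = nRT/(V − nb) − a n²/V² = 113.419/8.70240 − 70.1800/79.9236 = 13.0331 − 0.878089 = 12.1550 atm
ΔP = 12.1550 − 12.6867 = -0.532 atm

ΔP ≈ -0.532 atm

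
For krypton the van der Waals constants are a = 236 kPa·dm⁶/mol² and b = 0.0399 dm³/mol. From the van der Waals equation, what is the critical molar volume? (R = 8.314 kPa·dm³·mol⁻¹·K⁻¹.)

V_m,c ≈ 0.1197 dm³/mol

For a van der Waals gas, V_m,c = 3b.
V_m,c = 3×0.0399 = 0.1197 dm³/mol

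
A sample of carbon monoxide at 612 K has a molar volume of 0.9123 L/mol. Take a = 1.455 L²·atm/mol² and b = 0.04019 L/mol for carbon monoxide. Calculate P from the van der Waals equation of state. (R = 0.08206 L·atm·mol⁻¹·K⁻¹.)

P ≈ 55.84 atm

P = RT/(V_m − b) − a/V_m²
RT/(V_m − b) = (0.08206)(612)/(0.9123 − 0.04019) = 50.221/0.87211 = 57.586 atm
a/V_m² = 1.455/(0.9123)² = 1.7482 atm
P = 57.586 − 1.7482 = 55.84 atm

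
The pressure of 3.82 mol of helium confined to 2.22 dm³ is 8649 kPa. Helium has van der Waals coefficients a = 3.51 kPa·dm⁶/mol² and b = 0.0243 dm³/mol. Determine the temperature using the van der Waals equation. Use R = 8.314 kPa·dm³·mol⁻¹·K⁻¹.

T ≈ 580.0 K

T = (P + a n²/V²)(V − nb)/(nR)
P + a n²/V² = 8649 + (3.51)(3.82)²/(2.22)² = 8659.4 kPa
V − nb = 2.22 − (3.82)(0.0243) = 2.1272 dm³
T = (8659.4)(2.1272)/((3.82)(8.314)) = 580.0 K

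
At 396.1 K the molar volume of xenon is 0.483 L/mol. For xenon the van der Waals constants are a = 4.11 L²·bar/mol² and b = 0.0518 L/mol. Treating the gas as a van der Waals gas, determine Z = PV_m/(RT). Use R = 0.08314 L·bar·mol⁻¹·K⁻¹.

P = RT/(V_m − b) − a/V_m² = (0.08314)(396.1)/(0.483 − 0.0518) − 4.11/(0.483)²
  = 32.932/0.43120 − 17.618 = 76.373 − 17.618 = 58.755 bar
Z = PV_m/(RT) = (58.755)(0.483)/((0.08314)(396.1)) = 28.379/32.932 = 0.8617

Z ≈ 0.8617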